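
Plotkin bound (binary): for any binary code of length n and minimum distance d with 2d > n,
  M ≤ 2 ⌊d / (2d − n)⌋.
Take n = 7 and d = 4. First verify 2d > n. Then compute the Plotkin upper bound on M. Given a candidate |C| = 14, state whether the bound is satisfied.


Plotkin bound M ≤ 8; given |C| = 14 > bound (violated).

Check applicability: 2d = 8, n = 7.
2d − n = 1 > 0, so Plotkin applies.
Compute d/(2d−n) = 4/1 ≈ 4.0000.
⌊d/(2d−n)⌋ = 4.
Plotkin bound: M ≤ 2·4 = 8.
Given |C| = 14, check: VIOLATED.
This |C| is above the Plotkin bound, so no binary code with n = 7, d = 4 and 14 codewords exists.


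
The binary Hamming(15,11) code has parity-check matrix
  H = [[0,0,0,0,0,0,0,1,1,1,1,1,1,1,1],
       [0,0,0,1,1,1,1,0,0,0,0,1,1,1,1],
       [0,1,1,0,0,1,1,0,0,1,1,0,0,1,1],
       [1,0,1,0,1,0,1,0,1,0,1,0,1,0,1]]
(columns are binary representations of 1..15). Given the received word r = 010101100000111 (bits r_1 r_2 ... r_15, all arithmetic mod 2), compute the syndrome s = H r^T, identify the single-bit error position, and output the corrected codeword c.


s = (1, 0, 1, 1)^T, error position = 11, corrected codeword c = 010101100010111

Compute s = H r^T mod 2 one row at a time:
  s_1 = 0 + 0 + 0 + 0 + 0 + 1 + 1 + 1 = 3 ≡ 1 (mod 2).
  s_2 = 1 + 0 + 1 + 1 + 0 + 1 + 1 + 1 = 6 ≡ 0 (mod 2).
  s_3 = 1 + 0 + 1 + 1 + 0 + 0 + 1 + 1 = 5 ≡ 1 (mod 2).
  s_4 = 0 + 0 + 0 + 1 + 0 + 0 + 1 + 1 = 3 ≡ 1 (mod 2).
s = (1, 0, 1, 1)^T — this equals column 11 of H (binary 1011), so error is at position 11.
Correct: flip bit 11 of r = 010101100000111 to get c = 010101100010111.


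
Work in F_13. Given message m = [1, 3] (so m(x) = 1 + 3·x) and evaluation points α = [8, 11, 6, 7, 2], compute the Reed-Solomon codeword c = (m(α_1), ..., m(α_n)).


c = [12, 8, 6, 9, 7]

Message polynomial: m(x) = 1 + 3·x (mod 13).
For each evaluation point α_i, compute m(α_i) mod 13:
  α_1 = 8: Horner steps 3 → 12, so m(8) = 12.
  α_2 = 11: Horner steps 3 → 8, so m(11) = 8.
  α_3 = 6: Horner steps 3 → 6, so m(6) = 6.
  α_4 = 7: Horner steps 3 → 9, so m(7) = 9.
  α_5 = 2: Horner steps 3 → 7, so m(2) = 7.
Codeword c = [12, 8, 6, 9, 7] ∈ F_13^5.


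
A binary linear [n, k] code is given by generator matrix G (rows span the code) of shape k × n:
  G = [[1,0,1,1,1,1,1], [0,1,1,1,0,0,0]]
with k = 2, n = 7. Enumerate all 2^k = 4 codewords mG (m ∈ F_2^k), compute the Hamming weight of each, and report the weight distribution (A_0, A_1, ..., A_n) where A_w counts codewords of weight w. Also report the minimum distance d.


Weight distribution: A_0 = 1, A_3 = 1, A_5 = 1, A_6 = 1. Minimum distance d = 3.

Enumerate all 2^2 = 4 messages m ∈ F_2^2.
For each, compute codeword c = mG in F_2^7, then tally its weight.
  m = 00 → c = 0000000, weight = 0.
  m = 10 → c = 1011111, weight = 6.
  m = 01 → c = 0111000, weight = 3.
  m = 11 → c = 1100111, weight = 5.
Tally weights:
  weight 0: 1 codewords.
  weight 3: 1 codewords.
  weight 5: 1 codewords.
  weight 6: 1 codewords.
Minimum distance d = smallest w > 0 with A_w > 0 = 3.
Sanity: Σ A_w = 4 = 2^2 = 4 ✓.


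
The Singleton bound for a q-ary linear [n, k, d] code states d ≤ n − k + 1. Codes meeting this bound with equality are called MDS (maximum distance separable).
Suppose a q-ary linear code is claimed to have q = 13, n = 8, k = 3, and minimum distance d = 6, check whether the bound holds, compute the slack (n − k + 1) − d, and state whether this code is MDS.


Singleton RHS = n − k + 1 = 6, slack = 0, bound satisfied, MDS.

Singleton bound: d ≤ n − k + 1.
Here n = 8, k = 3, so n − k + 1 = 6.
Given d = 6, check d ≤ 6: YES.
Slack = (n − k + 1) − d = 0.
The code is MDS (slack = 0).
Description: the claimed parameters are [8, 3, 6]_13; such a code would be MDS (meets Singleton bound).


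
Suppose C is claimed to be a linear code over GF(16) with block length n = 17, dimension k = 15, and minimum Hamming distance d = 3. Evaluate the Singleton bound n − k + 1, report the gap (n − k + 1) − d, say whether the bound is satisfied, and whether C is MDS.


Singleton RHS = n − k + 1 = 3, slack = 0, bound satisfied, MDS.

Singleton bound: d ≤ n − k + 1.
Here n = 17, k = 15, so n − k + 1 = 3.
Given d = 3, check d ≤ 3: YES.
Slack = (n − k + 1) − d = 0.
The code is MDS (slack = 0).
Description: the claimed parameters are [17, 15, 3]_16; such a code would be MDS (meets Singleton bound).


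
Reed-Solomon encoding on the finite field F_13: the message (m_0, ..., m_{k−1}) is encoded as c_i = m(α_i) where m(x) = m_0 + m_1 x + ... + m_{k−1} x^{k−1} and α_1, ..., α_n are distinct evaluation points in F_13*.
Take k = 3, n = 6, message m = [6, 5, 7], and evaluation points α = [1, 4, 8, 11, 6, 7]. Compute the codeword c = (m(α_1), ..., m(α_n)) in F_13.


c = [5, 8, 0, 11, 2, 7]

Message polynomial: m(x) = 6 + 5·x + 7·x^2 (mod 13).
For each evaluation point α_i, compute m(α_i) mod 13:
  α_1 = 1: Horner steps 7 → 12 → 5, so m(1) = 5.
  α_2 = 4: Horner steps 7 → 7 → 8, so m(4) = 8.
  α_3 = 8: Horner steps 7 → 9 → 0, so m(8) = 0.
  α_4 = 11: Horner steps 7 → 4 → 11, so m(11) = 11.
  α_5 = 6: Horner steps 7 → 8 → 2, so m(6) = 2.
  α_6 = 7: Horner steps 7 → 2 → 7, so m(7) = 7.
Codeword c = [5, 8, 0, 11, 2, 7] ∈ F_13^6.


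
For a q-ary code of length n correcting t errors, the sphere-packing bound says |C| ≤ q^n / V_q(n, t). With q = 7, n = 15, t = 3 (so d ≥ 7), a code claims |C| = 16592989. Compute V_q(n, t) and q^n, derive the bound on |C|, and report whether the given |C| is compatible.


V_q(n, t) = 102151, q^n = 4747561509943, Hamming bound = 46475918, |C| = 16592989 ≤ bound (satisfied).

Step 1: Compute V_q(n, t) = Σ_{j=0}^3 C(n, j) (q−1)^j.
  j = 0: C(15,0)·(6)^0 = 1·1 = 1.
  j = 1: C(15,1)·(6)^1 = 15·6 = 90.
  j = 2: C(15,2)·(6)^2 = 105·36 = 3780.
  j = 3: C(15,3)·(6)^3 = 455·216 = 98280.
  V_q(n, t) = 1 + 90 + 3780 + 98280 = 102151.
Step 2: q^n = 7^15 = 4747561509943.
Step 3: Hamming bound ⌊q^n / V_q(n,t)⌋ = ⌊4747561509943/102151⌋ = 46475918.
Step 4: Compare |C| = 16592989 to 46475918: satisfied.
The claimed |C| lies below the Hamming bound.


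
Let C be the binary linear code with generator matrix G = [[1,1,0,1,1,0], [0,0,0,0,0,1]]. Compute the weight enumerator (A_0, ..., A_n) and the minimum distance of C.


Weight distribution: A_0 = 1, A_1 = 1, A_4 = 1, A_5 = 1. Minimum distance d = 1.

Enumerate all 2^2 = 4 messages m ∈ F_2^2.
For each, compute codeword c = mG in F_2^6, then tally its weight.
  m = 00 → c = 000000, weight = 0.
  m = 10 → c = 110110, weight = 4.
  m = 01 → c = 000001, weight = 1.
  m = 11 → c = 110111, weight = 5.
Tally weights:
  weight 0: 1 codewords.
  weight 1: 1 codewords.
  weight 4: 1 codewords.
  weight 5: 1 codewords.
Minimum distance d = smallest w > 0 with A_w > 0 = 1.
Sanity: Σ A_w = 4 = 2^2 = 4 ✓.


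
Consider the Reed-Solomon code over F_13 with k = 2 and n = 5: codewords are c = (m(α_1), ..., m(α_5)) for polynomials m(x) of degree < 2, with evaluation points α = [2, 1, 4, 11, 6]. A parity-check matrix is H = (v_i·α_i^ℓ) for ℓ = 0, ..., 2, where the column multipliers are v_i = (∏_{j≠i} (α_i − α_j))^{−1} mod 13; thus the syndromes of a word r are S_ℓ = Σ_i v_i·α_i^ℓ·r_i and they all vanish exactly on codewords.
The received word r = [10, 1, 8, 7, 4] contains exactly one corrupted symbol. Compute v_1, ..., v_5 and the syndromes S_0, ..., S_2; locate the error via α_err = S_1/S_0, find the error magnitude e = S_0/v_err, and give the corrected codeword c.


S = (4, 8, 3), error at position 1, error magnitude e = 11, c = [12, 1, 8, 7, 4].

Step 1: column multipliers v_i = (∏_{j≠i}(α_i − α_j))^{−1} mod 13.
  i = 1 (α = 2): (2−1)(2−4)(2−11)(2−6) = 1·(−2)·(−9)·(−4) = −72 ≡ 6, so v_1 = 6^{−1} = 11 (mod 13).
  i = 2 (α = 1): (1−2)(1−4)(1−11)(1−6) = (−1)·(−3)·(−10)·(−5) = 150 ≡ 7, so v_2 = 7^{−1} = 2 (mod 13).
  i = 3 (α = 4): (4−2)(4−1)(4−11)(4−6) = 2·3·(−7)·(−2) = 84 ≡ 6, so v_3 = 6^{−1} = 11 (mod 13).
  i = 4 (α = 11): (11−2)(11−1)(11−4)(11−6) = 9·10·7·5 = 3150 ≡ 4, so v_4 = 4^{−1} = 10 (mod 13).
  i = 5 (α = 6): (6−2)(6−1)(6−4)(6−11) = 4·5·2·(−5) = −200 ≡ 8, so v_5 = 8^{−1} = 5 (mod 13).
  v = [11, 2, 11, 10, 5].
Step 2: syndromes of r = [10, 1, 8, 7, 4] (all sums mod 13).
  S_0 = Σ v_i r_i = 11·10 + 2·1 + 11·8 + 10·7 + 5·4 = 290 ≡ 4.
  S_1 = Σ v_i α_i r_i = 11·2·10 + 2·1·1 + 11·4·8 + 10·11·7 + 5·6·4 = 1464 ≡ 8.
  α_i^2 mod 13 = [4, 1, 3, 4, 10].
  S_2 = Σ v_i α_i^2 r_i = 11·4·10 + 2·1·1 + 11·3·8 + 10·4·7 + 5·10·4 = 1186 ≡ 3.
  S = (4, 8, 3) ≠ 0, so r is not a codeword (an error is present).
Step 3: locate the error. For a single error e at position i, S_ℓ = v_i·e·α_i^ℓ, so α_err = S_1/S_0.
  S_0^{−1} = 4^{−1} = 10 (mod 13), so α_err = 8·10 = 80 ≡ 2 = α_1. Error position i = 1.
  Consistency check: S_2/S_1 = 3·5 = 15 ≡ 2 = α_err ✓ (single-error assumption holds).
Step 4: error magnitude e = S_0/v_1 = S_0·∏_{j≠1}(α_1 − α_j) = 4·6 = 24 ≡ 11 (mod 13).
Step 5: correct position 1: c_1 = r_1 − e = 10 − 11 ≡ 12 (mod 13). Hence c = [12, 1, 8, 7, 4].
  Check: interpolating c through the α_i gives m(x) = 3 + 11·x (degree < 2) with m(α_i) = c_i for every i, so c is indeed a codeword.


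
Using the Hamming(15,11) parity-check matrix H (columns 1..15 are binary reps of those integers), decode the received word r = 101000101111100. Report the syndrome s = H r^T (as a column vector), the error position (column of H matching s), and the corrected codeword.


s = (1, 1, 0, 0)^T, error position = 12, corrected codeword c = 101000101110100

Compute s = H r^T mod 2 one row at a time:
  s_1 = 0 + 1 + 1 + 1 + 1 + 1 + 0 + 0 = 5 ≡ 1 (mod 2).
  s_2 = 0 + 0 + 0 + 1 + 1 + 1 + 0 + 0 = 3 ≡ 1 (mod 2).
  s_3 = 0 + 1 + 0 + 1 + 1 + 1 + 0 + 0 = 4 ≡ 0 (mod 2).
  s_4 = 1 + 1 + 0 + 1 + 1 + 1 + 1 + 0 = 6 ≡ 0 (mod 2).
s = (1, 1, 0, 0)^T — this equals column 12 of H (binary 1100), so error is at position 12.
Correct: flip bit 12 of r = 101000101111100 to get c = 101000101110100.


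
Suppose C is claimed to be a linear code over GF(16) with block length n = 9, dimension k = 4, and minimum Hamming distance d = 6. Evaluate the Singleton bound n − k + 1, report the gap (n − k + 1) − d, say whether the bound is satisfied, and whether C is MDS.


Singleton RHS = n − k + 1 = 6, slack = 0, bound satisfied, MDS.

Singleton bound: d ≤ n − k + 1.
Here n = 9, k = 4, so n − k + 1 = 6.
Given d = 6, check d ≤ 6: YES.
Slack = (n − k + 1) − d = 0.
The code is MDS (slack = 0).
Description: the claimed parameters are [9, 4, 6]_16; such a code would be MDS (meets Singleton bound).


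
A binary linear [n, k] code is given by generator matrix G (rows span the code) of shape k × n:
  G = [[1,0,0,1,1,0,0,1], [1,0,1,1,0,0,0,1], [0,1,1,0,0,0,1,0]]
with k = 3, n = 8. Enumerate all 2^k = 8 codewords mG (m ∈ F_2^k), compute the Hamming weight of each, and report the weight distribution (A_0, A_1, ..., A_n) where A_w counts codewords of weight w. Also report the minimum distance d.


Weight distribution: A_0 = 1, A_2 = 1, A_3 = 2, A_4 = 2, A_5 = 1, A_7 = 1. Minimum distance d = 2.

Enumerate all 2^3 = 8 messages m ∈ F_2^3.
For each, compute codeword c = mG in F_2^8, then tally its weight.
  m = 000 → c = 00000000, weight = 0.
  m = 100 → c = 10011001, weight = 4.
  m = 010 → c = 10110001, weight = 4.
  m = 110 → c = 00101000, weight = 2.
  m = 001 → c = 01100010, weight = 3.
  m = 101 → c = 11111011, weight = 7.
  m = 011 → c = 11010011, weight = 5.
  m = 111 → c = 01001010, weight = 3.
Tally weights:
  weight 0: 1 codewords.
  weight 2: 1 codewords.
  weight 3: 2 codewords.
  weight 4: 2 codewords.
  weight 5: 1 codewords.
  weight 7: 1 codewords.
Minimum distance d = smallest w > 0 with A_w > 0 = 2.
Sanity: Σ A_w = 8 = 2^3 = 8 ✓.


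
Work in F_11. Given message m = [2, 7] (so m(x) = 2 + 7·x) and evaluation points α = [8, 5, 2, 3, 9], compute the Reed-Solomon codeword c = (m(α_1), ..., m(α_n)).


c = [3, 4, 5, 1, 10]

Message polynomial: m(x) = 2 + 7·x (mod 11).
For each evaluation point α_i, compute m(α_i) mod 11:
  α_1 = 8: Horner steps 7 → 3, so m(8) = 3.
  α_2 = 5: Horner steps 7 → 4, so m(5) = 4.
  α_3 = 2: Horner steps 7 → 5, so m(2) = 5.
  α_4 = 3: Horner steps 7 → 1, so m(3) = 1.
  α_5 = 9: Horner steps 7 → 10, so m(9) = 10.
Codeword c = [3, 4, 5, 1, 10] ∈ F_11^5.


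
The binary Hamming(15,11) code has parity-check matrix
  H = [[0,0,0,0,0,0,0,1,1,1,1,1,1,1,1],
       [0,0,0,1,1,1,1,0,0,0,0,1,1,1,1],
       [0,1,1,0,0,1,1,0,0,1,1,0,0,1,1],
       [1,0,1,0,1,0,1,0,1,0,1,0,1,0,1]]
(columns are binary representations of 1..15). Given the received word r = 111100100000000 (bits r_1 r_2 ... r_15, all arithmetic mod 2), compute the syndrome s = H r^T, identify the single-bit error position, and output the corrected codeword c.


s = (0, 0, 1, 1)^T, error position = 3, corrected codeword c = 110100100000000

Compute s = H r^T mod 2 one row at a time:
  s_1 = 0 + 0 + 0 + 0 + 0 + 0 + 0 + 0 = 0 ≡ 0 (mod 2).
  s_2 = 1 + 0 + 0 + 1 + 0 + 0 + 0 + 0 = 2 ≡ 0 (mod 2).
  s_3 = 1 + 1 + 0 + 1 + 0 + 0 + 0 + 0 = 3 ≡ 1 (mod 2).
  s_4 = 1 + 1 + 0 + 1 + 0 + 0 + 0 + 0 = 3 ≡ 1 (mod 2).
s = (0, 0, 1, 1)^T — this equals column 3 of H (binary 0011), so error is at position 3.
Correct: flip bit 3 of r = 111100100000000 to get c = 110100100000000.


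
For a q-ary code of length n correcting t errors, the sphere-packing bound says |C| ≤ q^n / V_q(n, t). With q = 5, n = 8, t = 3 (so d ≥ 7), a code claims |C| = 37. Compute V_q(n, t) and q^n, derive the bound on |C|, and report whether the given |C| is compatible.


V_q(n, t) = 4065, q^n = 390625, Hamming bound = 96, |C| = 37 ≤ bound (satisfied).

Step 1: Compute V_q(n, t) = Σ_{j=0}^3 C(n, j) (q−1)^j.
  j = 0: C(8,0)·(4)^0 = 1·1 = 1.
  j = 1: C(8,1)·(4)^1 = 8·4 = 32.
  j = 2: C(8,2)·(4)^2 = 28·16 = 448.
  j = 3: C(8,3)·(4)^3 = 56·64 = 3584.
  V_q(n, t) = 1 + 32 + 448 + 3584 = 4065.
Step 2: q^n = 5^8 = 390625.
Step 3: Hamming bound ⌊q^n / V_q(n,t)⌋ = ⌊390625/4065⌋ = 96.
Step 4: Compare |C| = 37 to 96: satisfied.
The claimed |C| lies below the Hamming bound.


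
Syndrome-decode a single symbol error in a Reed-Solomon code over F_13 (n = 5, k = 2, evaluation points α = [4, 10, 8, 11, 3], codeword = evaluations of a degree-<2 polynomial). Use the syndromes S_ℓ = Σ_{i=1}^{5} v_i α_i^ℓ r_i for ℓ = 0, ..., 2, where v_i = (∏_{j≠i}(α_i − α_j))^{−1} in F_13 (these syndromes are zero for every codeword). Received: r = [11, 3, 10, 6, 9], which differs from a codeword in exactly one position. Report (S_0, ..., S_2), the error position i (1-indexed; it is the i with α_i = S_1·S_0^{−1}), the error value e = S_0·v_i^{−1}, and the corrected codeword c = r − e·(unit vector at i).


S = (2, 6, 5), error at position 5, error magnitude e = 1, c = [11, 3, 10, 6, 8].

Step 1: column multipliers v_i = (∏_{j≠i}(α_i − α_j))^{−1} mod 13.
  i = 1 (α = 4): (4−10)(4−8)(4−11)(4−3) = (−6)·(−4)·(−7)·1 = −168 ≡ 1, so v_1 = 1^{−1} = 1 (mod 13).
  i = 2 (α = 10): (10−4)(10−8)(10−11)(10−3) = 6·2·(−1)·7 = −84 ≡ 7, so v_2 = 7^{−1} = 2 (mod 13).
  i = 3 (α = 8): (8−4)(8−10)(8−11)(8−3) = 4·(−2)·(−3)·5 = 120 ≡ 3, so v_3 = 3^{−1} = 9 (mod 13).
  i = 4 (α = 11): (11−4)(11−10)(11−8)(11−3) = 7·1·3·8 = 168 ≡ 12, so v_4 = 12^{−1} = 12 (mod 13).
  i = 5 (α = 3): (3−4)(3−10)(3−8)(3−11) = (−1)·(−7)·(−5)·(−8) = 280 ≡ 7, so v_5 = 7^{−1} = 2 (mod 13).
  v = [1, 2, 9, 12, 2].
Step 2: syndromes of r = [11, 3, 10, 6, 9] (all sums mod 13).
  S_0 = Σ v_i r_i = 1·11 + 2·3 + 9·10 + 12·6 + 2·9 = 197 ≡ 2.
  S_1 = Σ v_i α_i r_i = 1·4·11 + 2·10·3 + 9·8·10 + 12·11·6 + 2·3·9 = 1670 ≡ 6.
  α_i^2 mod 13 = [3, 9, 12, 4, 9].
  S_2 = Σ v_i α_i^2 r_i = 1·3·11 + 2·9·3 + 9·12·10 + 12·4·6 + 2·9·9 = 1617 ≡ 5.
  S = (2, 6, 5) ≠ 0, so r is not a codeword (an error is present).
Step 3: locate the error. For a single error e at position i, S_ℓ = v_i·e·α_i^ℓ, so α_err = S_1/S_0.
  S_0^{−1} = 2^{−1} = 7 (mod 13), so α_err = 6·7 = 42 ≡ 3 = α_5. Error position i = 5.
  Consistency check: S_2/S_1 = 5·11 = 55 ≡ 3 = α_err ✓ (single-error assumption holds).
Step 4: error magnitude e = S_0/v_5 = S_0·∏_{j≠5}(α_5 − α_j) = 2·7 = 14 ≡ 1 (mod 13).
Step 5: correct position 5: c_5 = r_5 − e = 9 − 1 ≡ 8 (mod 13). Hence c = [11, 3, 10, 6, 8].
  Check: interpolating c through the α_i gives m(x) = 12 + 3·x (degree < 2) with m(α_i) = c_i for every i, so c is indeed a codeword.


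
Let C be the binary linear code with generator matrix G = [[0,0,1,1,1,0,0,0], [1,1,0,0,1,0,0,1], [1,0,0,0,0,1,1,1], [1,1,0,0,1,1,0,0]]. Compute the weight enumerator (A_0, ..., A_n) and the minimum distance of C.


Weight distribution: A_0 = 1, A_2 = 2, A_3 = 1, A_4 = 5, A_5 = 6, A_7 = 1. Minimum distance d = 2.

Enumerate all 2^4 = 16 messages m ∈ F_2^4.
For each, compute codeword c = mG in F_2^8, then tally its weight.
  m = 0000 → c = 00000000, weight = 0.
  m = 1000 → c = 00111000, weight = 3.
  m = 0100 → c = 11001001, weight = 4.
  m = 1100 → c = 11110001, weight = 5.
  m = 0010 → c = 10000111, weight = 4.
  m = 1010 → c = 10111111, weight = 7.
  m = 0110 → c = 01001110, weight = 4.
  m = 1110 → c = 01110110, weight = 5.
  m = 0001 → c = 11001100, weight = 4.
  m = 1001 → c = 11110100, weight = 5.
  m = 0101 → c = 00000101, weight = 2.
  m = 1101 → c = 00111101, weight = 5.
  m = 0011 → c = 01001011, weight = 4.
  m = 1011 → c = 01110011, weight = 5.
  m = 0111 → c = 10000010, weight = 2.
  m = 1111 → c = 10111010, weight = 5.
Tally weights:
  weight 0: 1 codewords.
  weight 2: 2 codewords.
  weight 3: 1 codewords.
  weight 4: 5 codewords.
  weight 5: 6 codewords.
  weight 7: 1 codewords.
Minimum distance d = smallest w > 0 with A_w > 0 = 2.
Sanity: Σ A_w = 16 = 2^4 = 16 ✓.


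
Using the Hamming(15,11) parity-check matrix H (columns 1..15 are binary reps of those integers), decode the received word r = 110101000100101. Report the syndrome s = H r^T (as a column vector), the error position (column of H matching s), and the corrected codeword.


s = (1, 0, 0, 1)^T, error position = 9, corrected codeword c = 110101001100101

Compute s = H r^T mod 2 one row at a time:
  s_1 = 0 + 0 + 1 + 0 + 0 + 1 + 0 + 1 = 3 ≡ 1 (mod 2).
  s_2 = 1 + 0 + 1 + 0 + 0 + 1 + 0 + 1 = 4 ≡ 0 (mod 2).
  s_3 = 1 + 0 + 1 + 0 + 1 + 0 + 0 + 1 = 4 ≡ 0 (mod 2).
  s_4 = 1 + 0 + 0 + 0 + 0 + 0 + 1 + 1 = 3 ≡ 1 (mod 2).
s = (1, 0, 0, 1)^T — this equals column 9 of H (binary 1001), so error is at position 9.
Correct: flip bit 9 of r = 110101000100101 to get c = 110101001100101.


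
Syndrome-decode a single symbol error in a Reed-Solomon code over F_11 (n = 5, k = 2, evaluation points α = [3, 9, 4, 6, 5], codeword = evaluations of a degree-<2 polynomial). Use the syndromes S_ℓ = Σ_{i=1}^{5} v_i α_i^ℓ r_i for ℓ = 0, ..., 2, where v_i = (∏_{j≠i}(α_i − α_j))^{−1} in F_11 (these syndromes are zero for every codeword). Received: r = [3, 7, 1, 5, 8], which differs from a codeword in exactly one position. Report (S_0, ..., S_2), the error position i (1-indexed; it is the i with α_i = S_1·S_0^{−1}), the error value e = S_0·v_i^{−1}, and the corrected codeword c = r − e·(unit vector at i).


S = (1, 4, 5), error at position 3, error magnitude e = 1, c = [3, 7, 0, 5, 8].

Step 1: column multipliers v_i = (∏_{j≠i}(α_i − α_j))^{−1} mod 11.
  i = 1 (α = 3): (3−9)(3−4)(3−6)(3−5) = (−6)·(−1)·(−3)·(−2) = 36 ≡ 3, so v_1 = 3^{−1} = 4 (mod 11).
  i = 2 (α = 9): (9−3)(9−4)(9−6)(9−5) = 6·5·3·4 = 360 ≡ 8, so v_2 = 8^{−1} = 7 (mod 11).
  i = 3 (α = 4): (4−3)(4−9)(4−6)(4−5) = 1·(−5)·(−2)·(−1) = −10 ≡ 1, so v_3 = 1^{−1} = 1 (mod 11).
  i = 4 (α = 6): (6−3)(6−9)(6−4)(6−5) = 3·(−3)·2·1 = −18 ≡ 4, so v_4 = 4^{−1} = 3 (mod 11).
  i = 5 (α = 5): (5−3)(5−9)(5−4)(5−6) = 2·(−4)·1·(−1) = 8 ≡ 8, so v_5 = 8^{−1} = 7 (mod 11).
  v = [4, 7, 1, 3, 7].
Step 2: syndromes of r = [3, 7, 1, 5, 8] (all sums mod 11).
  S_0 = Σ v_i r_i = 4·3 + 7·7 + 1·1 + 3·5 + 7·8 = 133 ≡ 1.
  S_1 = Σ v_i α_i r_i = 4·3·3 + 7·9·7 + 1·4·1 + 3·6·5 + 7·5·8 = 851 ≡ 4.
  α_i^2 mod 11 = [9, 4, 5, 3, 3].
  S_2 = Σ v_i α_i^2 r_i = 4·9·3 + 7·4·7 + 1·5·1 + 3·3·5 + 7·3·8 = 522 ≡ 5.
  S = (1, 4, 5) ≠ 0, so r is not a codeword (an error is present).
Step 3: locate the error. For a single error e at position i, S_ℓ = v_i·e·α_i^ℓ, so α_err = S_1/S_0.
  S_0^{−1} = 1^{−1} = 1 (mod 11), so α_err = 4·1 = 4 ≡ 4 = α_3. Error position i = 3.
  Consistency check: S_2/S_1 = 5·3 = 15 ≡ 4 = α_err ✓ (single-error assumption holds).
Step 4: error magnitude e = S_0/v_3 = S_0·∏_{j≠3}(α_3 − α_j) = 1·1 = 1 ≡ 1 (mod 11).
Step 5: correct position 3: c_3 = r_3 − e = 1 − 1 ≡ 0 (mod 11). Hence c = [3, 7, 0, 5, 8].
  Check: interpolating c through the α_i gives m(x) = 1 + 8·x (degree < 2) with m(α_i) = c_i for every i, so c is indeed a codeword.


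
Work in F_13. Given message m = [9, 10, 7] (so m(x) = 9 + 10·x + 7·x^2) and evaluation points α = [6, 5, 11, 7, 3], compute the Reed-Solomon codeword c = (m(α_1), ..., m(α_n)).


c = [9, 0, 4, 6, 11]

Message polynomial: m(x) = 9 + 10·x + 7·x^2 (mod 13).
For each evaluation point α_i, compute m(α_i) mod 13:
  α_1 = 6: Horner steps 7 → 0 → 9, so m(6) = 9.
  α_2 = 5: Horner steps 7 → 6 → 0, so m(5) = 0.
  α_3 = 11: Horner steps 7 → 9 → 4, so m(11) = 4.
  α_4 = 7: Horner steps 7 → 7 → 6, so m(7) = 6.
  α_5 = 3: Horner steps 7 → 5 → 11, so m(3) = 11.
Codeword c = [9, 0, 4, 6, 11] ∈ F_13^5.


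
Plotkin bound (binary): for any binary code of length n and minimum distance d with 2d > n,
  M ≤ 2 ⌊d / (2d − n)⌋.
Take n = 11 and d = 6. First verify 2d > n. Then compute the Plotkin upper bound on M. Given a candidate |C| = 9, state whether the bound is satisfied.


Plotkin bound M ≤ 12; given |C| = 9 ≤ bound (satisfied).

Check applicability: 2d = 12, n = 11.
2d − n = 1 > 0, so Plotkin applies.
Compute d/(2d−n) = 6/1 ≈ 6.0000.
⌊d/(2d−n)⌋ = 6.
Plotkin bound: M ≤ 2·6 = 12.
Given |C| = 9, check: satisfied.
This |C| is below the Plotkin bound.


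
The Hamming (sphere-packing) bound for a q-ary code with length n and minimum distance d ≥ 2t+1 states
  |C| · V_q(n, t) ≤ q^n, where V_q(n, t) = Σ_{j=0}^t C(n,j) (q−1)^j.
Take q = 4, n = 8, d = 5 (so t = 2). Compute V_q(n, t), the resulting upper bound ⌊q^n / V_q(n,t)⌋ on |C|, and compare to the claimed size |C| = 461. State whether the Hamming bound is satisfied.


V_q(n, t) = 277, q^n = 65536, Hamming bound = 236, |C| = 461 > bound (violated).

Step 1: Compute V_q(n, t) = Σ_{j=0}^2 C(n, j) (q−1)^j.
  j = 0: C(8,0)·(3)^0 = 1·1 = 1.
  j = 1: C(8,1)·(3)^1 = 8·3 = 24.
  j = 2: C(8,2)·(3)^2 = 28·9 = 252.
  V_q(n, t) = 1 + 24 + 252 = 277.
Step 2: q^n = 4^8 = 65536.
Step 3: Hamming bound ⌊q^n / V_q(n,t)⌋ = ⌊65536/277⌋ = 236.
Step 4: Compare |C| = 461 to 236: violated.
The claimed |C| lies above the Hamming bound, so no 4-ary code of length 8 with d ≥ 5 can have 461 codewords.


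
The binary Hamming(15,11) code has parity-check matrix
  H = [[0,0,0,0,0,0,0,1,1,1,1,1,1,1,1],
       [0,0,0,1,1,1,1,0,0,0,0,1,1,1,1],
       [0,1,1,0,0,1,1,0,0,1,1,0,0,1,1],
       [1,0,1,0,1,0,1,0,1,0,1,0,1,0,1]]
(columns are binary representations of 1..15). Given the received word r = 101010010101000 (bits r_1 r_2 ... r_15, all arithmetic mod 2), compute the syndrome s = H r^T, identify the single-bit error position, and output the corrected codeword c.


s = (1, 0, 0, 1)^T, error position = 9, corrected codeword c = 101010011101000

Compute s = H r^T mod 2 one row at a time:
  s_1 = 1 + 0 + 1 + 0 + 1 + 0 + 0 + 0 = 3 ≡ 1 (mod 2).
  s_2 = 0 + 1 + 0 + 0 + 1 + 0 + 0 + 0 = 2 ≡ 0 (mod 2).
  s_3 = 0 + 1 + 0 + 0 + 1 + 0 + 0 + 0 = 2 ≡ 0 (mod 2).
  s_4 = 1 + 1 + 1 + 0 + 0 + 0 + 0 + 0 = 3 ≡ 1 (mod 2).
s = (1, 0, 0, 1)^T — this equals column 9 of H (binary 1001), so error is at position 9.
Correct: flip bit 9 of r = 101010010101000 to get c = 101010011101000.


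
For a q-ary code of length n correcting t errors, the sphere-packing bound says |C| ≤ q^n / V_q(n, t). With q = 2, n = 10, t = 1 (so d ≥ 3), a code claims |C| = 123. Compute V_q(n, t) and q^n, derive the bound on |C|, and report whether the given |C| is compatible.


V_q(n, t) = 11, q^n = 1024, Hamming bound = 93, |C| = 123 > bound (violated).

Step 1: Compute V_q(n, t) = Σ_{j=0}^1 C(n, j) (q−1)^j.
  j = 0: C(10,0)·(1)^0 = 1·1 = 1.
  j = 1: C(10,1)·(1)^1 = 10·1 = 10.
  V_q(n, t) = 1 + 10 = 11.
Step 2: q^n = 2^10 = 1024.
Step 3: Hamming bound ⌊q^n / V_q(n,t)⌋ = ⌊1024/11⌋ = 93.
Step 4: Compare |C| = 123 to 93: violated.
The claimed |C| lies above the Hamming bound, so no 2-ary code of length 10 with d ≥ 3 can have 123 codewords.


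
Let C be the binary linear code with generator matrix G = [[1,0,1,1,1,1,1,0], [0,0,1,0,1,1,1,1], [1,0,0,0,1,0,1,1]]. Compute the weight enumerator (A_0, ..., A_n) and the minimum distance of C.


Weight distribution: A_0 = 1, A_3 = 3, A_4 = 2, A_5 = 1, A_6 = 1. Minimum distance d = 3.

Enumerate all 2^3 = 8 messages m ∈ F_2^3.
For each, compute codeword c = mG in F_2^8, then tally its weight.
  m = 000 → c = 00000000, weight = 0.
  m = 100 → c = 10111110, weight = 6.
  m = 010 → c = 00101111, weight = 5.
  m = 110 → c = 10010001, weight = 3.
  m = 001 → c = 10001011, weight = 4.
  m = 101 → c = 00110101, weight = 4.
  m = 011 → c = 10100100, weight = 3.
  m = 111 → c = 00011010, weight = 3.
Tally weights:
  weight 0: 1 codewords.
  weight 3: 3 codewords.
  weight 4: 2 codewords.
  weight 5: 1 codewords.
  weight 6: 1 codewords.
Minimum distance d = smallest w > 0 with A_w > 0 = 3.
Sanity: Σ A_w = 8 = 2^3 = 8 ✓.


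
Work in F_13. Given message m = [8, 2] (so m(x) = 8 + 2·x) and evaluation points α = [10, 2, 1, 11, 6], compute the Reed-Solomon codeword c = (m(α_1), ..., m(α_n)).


c = [2, 12, 10, 4, 7]

Message polynomial: m(x) = 8 + 2·x (mod 13).
For each evaluation point α_i, compute m(α_i) mod 13:
  α_1 = 10: Horner steps 2 → 2, so m(10) = 2.
  α_2 = 2: Horner steps 2 → 12, so m(2) = 12.
  α_3 = 1: Horner steps 2 → 10, so m(1) = 10.
  α_4 = 11: Horner steps 2 → 4, so m(11) = 4.
  α_5 = 6: Horner steps 2 → 7, so m(6) = 7.
Codeword c = [2, 12, 10, 4, 7] ∈ F_13^5.


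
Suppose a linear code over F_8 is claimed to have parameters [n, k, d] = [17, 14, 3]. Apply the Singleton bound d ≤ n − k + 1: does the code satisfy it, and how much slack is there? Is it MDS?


Singleton RHS = n − k + 1 = 4, slack = 1, bound satisfied, not MDS.

Singleton bound: d ≤ n − k + 1.
Here n = 17, k = 14, so n − k + 1 = 4.
Given d = 3, check d ≤ 4: YES.
Slack = (n − k + 1) − d = 1.
The code is NOT MDS (slack = 1 > 0).
Description: the claimed parameters are [17, 14, 3]_8; such a code would be non-MDS.


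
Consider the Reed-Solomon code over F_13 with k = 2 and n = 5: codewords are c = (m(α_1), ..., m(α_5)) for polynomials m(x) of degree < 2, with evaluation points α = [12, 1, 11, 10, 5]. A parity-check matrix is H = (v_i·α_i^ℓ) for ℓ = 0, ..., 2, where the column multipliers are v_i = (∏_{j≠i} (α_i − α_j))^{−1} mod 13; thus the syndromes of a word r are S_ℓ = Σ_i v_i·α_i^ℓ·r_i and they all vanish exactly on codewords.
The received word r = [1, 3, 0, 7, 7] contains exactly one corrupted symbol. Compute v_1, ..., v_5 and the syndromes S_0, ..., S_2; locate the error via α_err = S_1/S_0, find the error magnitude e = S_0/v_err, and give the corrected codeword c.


S = (5, 11, 6), error at position 4, error magnitude e = 8, c = [1, 3, 0, 12, 7].

Step 1: column multipliers v_i = (∏_{j≠i}(α_i − α_j))^{−1} mod 13.
  i = 1 (α = 12): (12−1)(12−11)(12−10)(12−5) = 11·1·2·7 = 154 ≡ 11, so v_1 = 11^{−1} = 6 (mod 13).
  i = 2 (α = 1): (1−12)(1−11)(1−10)(1−5) = (−11)·(−10)·(−9)·(−4) = 3960 ≡ 8, so v_2 = 8^{−1} = 5 (mod 13).
  i = 3 (α = 11): (11−12)(11−1)(11−10)(11−5) = (−1)·10·1·6 = −60 ≡ 5, so v_3 = 5^{−1} = 8 (mod 13).
  i = 4 (α = 10): (10−12)(10−1)(10−11)(10−5) = (−2)·9·(−1)·5 = 90 ≡ 12, so v_4 = 12^{−1} = 12 (mod 13).
  i = 5 (α = 5): (5−12)(5−1)(5−11)(5−10) = (−7)·4·(−6)·(−5) = −840 ≡ 5, so v_5 = 5^{−1} = 8 (mod 13).
  v = [6, 5, 8, 12, 8].
Step 2: syndromes of r = [1, 3, 0, 7, 7] (all sums mod 13).
  S_0 = Σ v_i r_i = 6·1 + 5·3 + 8·0 + 12·7 + 8·7 = 161 ≡ 5.
  S_1 = Σ v_i α_i r_i = 6·12·1 + 5·1·3 + 8·11·0 + 12·10·7 + 8·5·7 = 1207 ≡ 11.
  α_i^2 mod 13 = [1, 1, 4, 9, 12].
  S_2 = Σ v_i α_i^2 r_i = 6·1·1 + 5·1·3 + 8·4·0 + 12·9·7 + 8·12·7 = 1449 ≡ 6.
  S = (5, 11, 6) ≠ 0, so r is not a codeword (an error is present).
Step 3: locate the error. For a single error e at position i, S_ℓ = v_i·e·α_i^ℓ, so α_err = S_1/S_0.
  S_0^{−1} = 5^{−1} = 8 (mod 13), so α_err = 11·8 = 88 ≡ 10 = α_4. Error position i = 4.
  Consistency check: S_2/S_1 = 6·6 = 36 ≡ 10 = α_err ✓ (single-error assumption holds).
Step 4: error magnitude e = S_0/v_4 = S_0·∏_{j≠4}(α_4 − α_j) = 5·12 = 60 ≡ 8 (mod 13).
Step 5: correct position 4: c_4 = r_4 − e = 7 − 8 ≡ 12 (mod 13). Hence c = [1, 3, 0, 12, 7].
  Check: interpolating c through the α_i gives m(x) = 2 + 1·x (degree < 2) with m(α_i) = c_i for every i, so c is indeed a codeword.


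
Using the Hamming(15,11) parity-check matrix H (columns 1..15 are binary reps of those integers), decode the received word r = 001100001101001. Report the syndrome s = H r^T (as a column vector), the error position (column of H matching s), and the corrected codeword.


s = (0, 1, 1, 1)^T, error position = 7, corrected codeword c = 001100101101001

Compute s = H r^T mod 2 one row at a time:
  s_1 = 0 + 1 + 1 + 0 + 1 + 0 + 0 + 1 = 4 ≡ 0 (mod 2).
  s_2 = 1 + 0 + 0 + 0 + 1 + 0 + 0 + 1 = 3 ≡ 1 (mod 2).
  s_3 = 0 + 1 + 0 + 0 + 1 + 0 + 0 + 1 = 3 ≡ 1 (mod 2).
  s_4 = 0 + 1 + 0 + 0 + 1 + 0 + 0 + 1 = 3 ≡ 1 (mod 2).
s = (0, 1, 1, 1)^T — this equals column 7 of H (binary 0111), so error is at position 7.
Correct: flip bit 7 of r = 001100001101001 to get c = 001100101101001.


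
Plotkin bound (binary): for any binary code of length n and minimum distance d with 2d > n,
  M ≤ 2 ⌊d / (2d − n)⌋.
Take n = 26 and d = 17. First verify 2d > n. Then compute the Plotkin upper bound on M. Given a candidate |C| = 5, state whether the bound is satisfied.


Plotkin bound M ≤ 4; given |C| = 5 > bound (violated).

Check applicability: 2d = 34, n = 26.
2d − n = 8 > 0, so Plotkin applies.
Compute d/(2d−n) = 17/8 ≈ 2.1250.
⌊d/(2d−n)⌋ = 2.
Plotkin bound: M ≤ 2·2 = 4.
Given |C| = 5, check: VIOLATED.
This |C| is above the Plotkin bound, so no binary code with n = 26, d = 17 and 5 codewords exists.


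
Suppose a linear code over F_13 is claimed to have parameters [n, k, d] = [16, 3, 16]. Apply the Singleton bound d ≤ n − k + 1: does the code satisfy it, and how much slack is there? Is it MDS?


Singleton RHS = n − k + 1 = 14, slack = -2, bound violated (no such code; not MDS).

Singleton bound: d ≤ n − k + 1.
Here n = 16, k = 3, so n − k + 1 = 14.
Given d = 16, check d ≤ 14: NO.
Slack = (n − k + 1) − d = -2.
The slack is negative: d = 16 exceeds n − k + 1 = 14 by 2, so the Singleton bound is violated and no linear [16, 3, 16]_13 code can exist. In particular it is not MDS (MDS requires d = n − k + 1 exactly).
Description: the claimed parameters are [16, 3, 16]_13; such a code would be impossible (violates the Singleton bound).


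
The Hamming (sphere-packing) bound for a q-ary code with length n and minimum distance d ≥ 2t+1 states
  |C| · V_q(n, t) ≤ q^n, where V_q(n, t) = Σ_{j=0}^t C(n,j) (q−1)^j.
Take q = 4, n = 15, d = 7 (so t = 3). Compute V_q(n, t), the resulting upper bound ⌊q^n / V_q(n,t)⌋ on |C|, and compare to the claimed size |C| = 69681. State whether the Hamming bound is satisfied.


V_q(n, t) = 13276, q^n = 1073741824, Hamming bound = 80878, |C| = 69681 ≤ bound (satisfied).

Step 1: Compute V_q(n, t) = Σ_{j=0}^3 C(n, j) (q−1)^j.
  j = 0: C(15,0)·(3)^0 = 1·1 = 1.
  j = 1: C(15,1)·(3)^1 = 15·3 = 45.
  j = 2: C(15,2)·(3)^2 = 105·9 = 945.
  j = 3: C(15,3)·(3)^3 = 455·27 = 12285.
  V_q(n, t) = 1 + 45 + 945 + 12285 = 13276.
Step 2: q^n = 4^15 = 1073741824.
Step 3: Hamming bound ⌊q^n / V_q(n,t)⌋ = ⌊1073741824/13276⌋ = 80878.
Step 4: Compare |C| = 69681 to 80878: satisfied.
The claimed |C| lies below the Hamming bound.


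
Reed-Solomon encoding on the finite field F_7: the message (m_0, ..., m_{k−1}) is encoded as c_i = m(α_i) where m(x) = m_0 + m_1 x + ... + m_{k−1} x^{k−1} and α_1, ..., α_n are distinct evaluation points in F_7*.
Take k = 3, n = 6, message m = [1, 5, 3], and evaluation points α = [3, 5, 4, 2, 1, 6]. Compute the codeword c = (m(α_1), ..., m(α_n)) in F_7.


c = [1, 3, 6, 2, 2, 6]

Message polynomial: m(x) = 1 + 5·x + 3·x^2 (mod 7).
For each evaluation point α_i, compute m(α_i) mod 7:
  α_1 = 3: Horner steps 3 → 0 → 1, so m(3) = 1.
  α_2 = 5: Horner steps 3 → 6 → 3, so m(5) = 3.
  α_3 = 4: Horner steps 3 → 3 → 6, so m(4) = 6.
  α_4 = 2: Horner steps 3 → 4 → 2, so m(2) = 2.
  α_5 = 1: Horner steps 3 → 1 → 2, so m(1) = 2.
  α_6 = 6: Horner steps 3 → 2 → 6, so m(6) = 6.
Codeword c = [1, 3, 6, 2, 2, 6] ∈ F_7^6.


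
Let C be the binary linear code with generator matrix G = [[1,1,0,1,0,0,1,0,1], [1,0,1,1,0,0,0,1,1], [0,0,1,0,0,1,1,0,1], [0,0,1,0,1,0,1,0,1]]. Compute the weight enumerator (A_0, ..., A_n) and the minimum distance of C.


Weight distribution: A_0 = 1, A_2 = 1, A_4 = 5, A_5 = 6, A_6 = 1, A_7 = 2. Minimum distance d = 2.

Enumerate all 2^4 = 16 messages m ∈ F_2^4.
For each, compute codeword c = mG in F_2^9, then tally its weight.
  m = 0000 → c = 000000000, weight = 0.
  m = 1000 → c = 110100101, weight = 5.
  m = 0100 → c = 101100011, weight = 5.
  m = 1100 → c = 011000110, weight = 4.
  m = 0010 → c = 001001101, weight = 4.
  m = 1010 → c = 111101000, weight = 5.
  m = 0110 → c = 100101110, weight = 5.
  m = 1110 → c = 010001011, weight = 4.
  m = 0001 → c = 001010101, weight = 4.
  m = 1001 → c = 111110000, weight = 5.
  m = 0101 → c = 100110110, weight = 5.
  m = 1101 → c = 010010011, weight = 4.
  m = 0011 → c = 000011000, weight = 2.
  m = 1011 → c = 110111101, weight = 7.
  m = 0111 → c = 101111011, weight = 7.
  m = 1111 → c = 011011110, weight = 6.
Tally weights:
  weight 0: 1 codewords.
  weight 2: 1 codewords.
  weight 4: 5 codewords.
  weight 5: 6 codewords.
  weight 6: 1 codewords.
  weight 7: 2 codewords.
Minimum distance d = smallest w > 0 with A_w > 0 = 2.
Sanity: Σ A_w = 16 = 2^4 = 16 ✓.


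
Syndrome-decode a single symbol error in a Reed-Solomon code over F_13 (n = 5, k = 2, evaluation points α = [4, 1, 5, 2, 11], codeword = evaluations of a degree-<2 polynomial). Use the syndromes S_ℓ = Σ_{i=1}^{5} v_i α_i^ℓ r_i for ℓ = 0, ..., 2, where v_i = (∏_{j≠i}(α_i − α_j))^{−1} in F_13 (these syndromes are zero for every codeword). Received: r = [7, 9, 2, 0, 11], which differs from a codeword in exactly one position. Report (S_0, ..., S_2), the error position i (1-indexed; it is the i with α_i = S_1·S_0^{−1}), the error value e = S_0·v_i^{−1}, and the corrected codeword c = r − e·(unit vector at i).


S = (2, 4, 8), error at position 4, error magnitude e = 9, c = [7, 9, 2, 4, 11].

Step 1: column multipliers v_i = (∏_{j≠i}(α_i − α_j))^{−1} mod 13.
  i = 1 (α = 4): (4−1)(4−5)(4−2)(4−11) = 3·(−1)·2·(−7) = 42 ≡ 3, so v_1 = 3^{−1} = 9 (mod 13).
  i = 2 (α = 1): (1−4)(1−5)(1−2)(1−11) = (−3)·(−4)·(−1)·(−10) = 120 ≡ 3, so v_2 = 3^{−1} = 9 (mod 13).
  i = 3 (α = 5): (5−4)(5−1)(5−2)(5−11) = 1·4·3·(−6) = −72 ≡ 6, so v_3 = 6^{−1} = 11 (mod 13).
  i = 4 (α = 2): (2−4)(2−1)(2−5)(2−11) = (−2)·1·(−3)·(−9) = −54 ≡ 11, so v_4 = 11^{−1} = 6 (mod 13).
  i = 5 (α = 11): (11−4)(11−1)(11−5)(11−2) = 7·10·6·9 = 3780 ≡ 10, so v_5 = 10^{−1} = 4 (mod 13).
  v = [9, 9, 11, 6, 4].
Step 2: syndromes of r = [7, 9, 2, 0, 11] (all sums mod 13).
  S_0 = Σ v_i r_i = 9·7 + 9·9 + 11·2 + 6·0 + 4·11 = 210 ≡ 2.
  S_1 = Σ v_i α_i r_i = 9·4·7 + 9·1·9 + 11·5·2 + 6·2·0 + 4·11·11 = 927 ≡ 4.
  α_i^2 mod 13 = [3, 1, 12, 4, 4].
  S_2 = Σ v_i α_i^2 r_i = 9·3·7 + 9·1·9 + 11·12·2 + 6·4·0 + 4·4·11 = 710 ≡ 8.
  S = (2, 4, 8) ≠ 0, so r is not a codeword (an error is present).
Step 3: locate the error. For a single error e at position i, S_ℓ = v_i·e·α_i^ℓ, so α_err = S_1/S_0.
  S_0^{−1} = 2^{−1} = 7 (mod 13), so α_err = 4·7 = 28 ≡ 2 = α_4. Error position i = 4.
  Consistency check: S_2/S_1 = 8·10 = 80 ≡ 2 = α_err ✓ (single-error assumption holds).
Step 4: error magnitude e = S_0/v_4 = S_0·∏_{j≠4}(α_4 − α_j) = 2·11 = 22 ≡ 9 (mod 13).
Step 5: correct position 4: c_4 = r_4 − e = 0 − 9 ≡ 4 (mod 13). Hence c = [7, 9, 2, 4, 11].
  Check: interpolating c through the α_i gives m(x) = 1 + 8·x (degree < 2) with m(α_i) = c_i for every i, so c is indeed a codeword.


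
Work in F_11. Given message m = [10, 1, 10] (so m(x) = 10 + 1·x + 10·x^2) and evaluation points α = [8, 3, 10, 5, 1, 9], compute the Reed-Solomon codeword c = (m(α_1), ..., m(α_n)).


c = [9, 4, 8, 1, 10, 4]

Message polynomial: m(x) = 10 + 1·x + 10·x^2 (mod 11).
For each evaluation point α_i, compute m(α_i) mod 11:
  α_1 = 8: Horner steps 10 → 4 → 9, so m(8) = 9.
  α_2 = 3: Horner steps 10 → 9 → 4, so m(3) = 4.
  α_3 = 10: Horner steps 10 → 2 → 8, so m(10) = 8.
  α_4 = 5: Horner steps 10 → 7 → 1, so m(5) = 1.
  α_5 = 1: Horner steps 10 → 0 → 10, so m(1) = 10.
  α_6 = 9: Horner steps 10 → 3 → 4, so m(9) = 4.
Codeword c = [9, 4, 8, 1, 10, 4] ∈ F_11^6.


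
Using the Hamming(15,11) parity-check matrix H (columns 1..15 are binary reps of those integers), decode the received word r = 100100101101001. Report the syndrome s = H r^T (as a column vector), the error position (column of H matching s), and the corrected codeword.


s = (0, 0, 1, 0)^T, error position = 2, corrected codeword c = 110100101101001

Compute s = H r^T mod 2 one row at a time:
  s_1 = 0 + 1 + 1 + 0 + 1 + 0 + 0 + 1 = 4 ≡ 0 (mod 2).
  s_2 = 1 + 0 + 0 + 1 + 1 + 0 + 0 + 1 = 4 ≡ 0 (mod 2).
  s_3 = 0 + 0 + 0 + 1 + 1 + 0 + 0 + 1 = 3 ≡ 1 (mod 2).
  s_4 = 1 + 0 + 0 + 1 + 1 + 0 + 0 + 1 = 4 ≡ 0 (mod 2).
s = (0, 0, 1, 0)^T — this equals column 2 of H (binary 0010), so error is at position 2.
Correct: flip bit 2 of r = 100100101101001 to get c = 110100101101001.


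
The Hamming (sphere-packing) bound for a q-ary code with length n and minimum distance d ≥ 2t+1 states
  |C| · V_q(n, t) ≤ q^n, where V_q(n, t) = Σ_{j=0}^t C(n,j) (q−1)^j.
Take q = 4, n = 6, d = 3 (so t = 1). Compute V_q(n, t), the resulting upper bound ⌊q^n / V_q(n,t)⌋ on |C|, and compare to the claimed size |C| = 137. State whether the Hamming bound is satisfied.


V_q(n, t) = 19, q^n = 4096, Hamming bound = 215, |C| = 137 ≤ bound (satisfied).

Step 1: Compute V_q(n, t) = Σ_{j=0}^1 C(n, j) (q−1)^j.
  j = 0: C(6,0)·(3)^0 = 1·1 = 1.
  j = 1: C(6,1)·(3)^1 = 6·3 = 18.
  V_q(n, t) = 1 + 18 = 19.
Step 2: q^n = 4^6 = 4096.
Step 3: Hamming bound ⌊q^n / V_q(n,t)⌋ = ⌊4096/19⌋ = 215.
Step 4: Compare |C| = 137 to 215: satisfied.
The claimed |C| lies below the Hamming bound.


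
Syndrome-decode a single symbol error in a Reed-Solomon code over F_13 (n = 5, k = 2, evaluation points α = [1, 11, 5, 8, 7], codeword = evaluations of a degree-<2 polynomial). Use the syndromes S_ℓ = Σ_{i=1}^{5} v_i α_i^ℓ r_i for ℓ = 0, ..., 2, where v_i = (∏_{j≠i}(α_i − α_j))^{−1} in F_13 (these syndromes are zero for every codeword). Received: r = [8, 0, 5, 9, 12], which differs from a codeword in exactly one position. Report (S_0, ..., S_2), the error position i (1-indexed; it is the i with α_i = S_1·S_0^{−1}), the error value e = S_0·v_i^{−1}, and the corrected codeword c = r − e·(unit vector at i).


S = (10, 10, 10), error at position 1, error magnitude e = 4, c = [4, 0, 5, 9, 12].

Step 1: column multipliers v_i = (∏_{j≠i}(α_i − α_j))^{−1} mod 13.
  i = 1 (α = 1): (1−11)(1−5)(1−8)(1−7) = (−10)·(−4)·(−7)·(−6) = 1680 ≡ 3, so v_1 = 3^{−1} = 9 (mod 13).
  i = 2 (α = 11): (11−1)(11−5)(11−8)(11−7) = 10·6·3·4 = 720 ≡ 5, so v_2 = 5^{−1} = 8 (mod 13).
  i = 3 (α = 5): (5−1)(5−11)(5−8)(5−7) = 4·(−6)·(−3)·(−2) = −144 ≡ 12, so v_3 = 12^{−1} = 12 (mod 13).
  i = 4 (α = 8): (8−1)(8−11)(8−5)(8−7) = 7·(−3)·3·1 = −63 ≡ 2, so v_4 = 2^{−1} = 7 (mod 13).
  i = 5 (α = 7): (7−1)(7−11)(7−5)(7−8) = 6·(−4)·2·(−1) = 48 ≡ 9, so v_5 = 9^{−1} = 3 (mod 13).
  v = [9, 8, 12, 7, 3].
Step 2: syndromes of r = [8, 0, 5, 9, 12] (all sums mod 13).
  S_0 = Σ v_i r_i = 9·8 + 8·0 + 12·5 + 7·9 + 3·12 = 231 ≡ 10.
  S_1 = Σ v_i α_i r_i = 9·1·8 + 8·11·0 + 12·5·5 + 7·8·9 + 3·7·12 = 1128 ≡ 10.
  α_i^2 mod 13 = [1, 4, 12, 12, 10].
  S_2 = Σ v_i α_i^2 r_i = 9·1·8 + 8·4·0 + 12·12·5 + 7·12·9 + 3·10·12 = 1908 ≡ 10.
  S = (10, 10, 10) ≠ 0, so r is not a codeword (an error is present).
Step 3: locate the error. For a single error e at position i, S_ℓ = v_i·e·α_i^ℓ, so α_err = S_1/S_0.
  S_0^{−1} = 10^{−1} = 4 (mod 13), so α_err = 10·4 = 40 ≡ 1 = α_1. Error position i = 1.
  Consistency check: S_2/S_1 = 10·4 = 40 ≡ 1 = α_err ✓ (single-error assumption holds).
Step 4: error magnitude e = S_0/v_1 = S_0·∏_{j≠1}(α_1 − α_j) = 10·3 = 30 ≡ 4 (mod 13).
Step 5: correct position 1: c_1 = r_1 − e = 8 − 4 ≡ 4 (mod 13). Hence c = [4, 0, 5, 9, 12].
  Check: interpolating c through the α_i gives m(x) = 7 + 10·x (degree < 2) with m(α_i) = c_i for every i, so c is indeed a codeword.
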